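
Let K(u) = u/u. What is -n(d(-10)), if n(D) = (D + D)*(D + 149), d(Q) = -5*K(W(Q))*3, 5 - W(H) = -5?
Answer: 4020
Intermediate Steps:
W(H) = 10 (W(H) = 5 - 1*(-5) = 5 + 5 = 10)
K(u) = 1
d(Q) = -15 (d(Q) = -5*1*3 = -5*3 = -15)
n(D) = 2*D*(149 + D) (n(D) = (2*D)*(149 + D) = 2*D*(149 + D))
-n(d(-10)) = -2*(-15)*(149 - 15) = -2*(-15)*134 = -1*(-4020) = 4020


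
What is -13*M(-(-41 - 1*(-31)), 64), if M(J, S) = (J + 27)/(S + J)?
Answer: -13/2 ≈ -6.5000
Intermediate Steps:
M(J, S) = (27 + J)/(J + S)
-13*M(-(-41 - 1*(-31)), 64) = -13*(27 - (-41 - 1*(-31)))/(-(-41 - 1*(-31)) + 64) = -13*(27 - (-41 + 31))/(-(-41 + 31) + 64) = -13*(27 - 1*(-10))/(-1*(-10) + 64) = -13*(27 + 10)/(10 + 64) = -13*37/74 = -13*½ = -13/2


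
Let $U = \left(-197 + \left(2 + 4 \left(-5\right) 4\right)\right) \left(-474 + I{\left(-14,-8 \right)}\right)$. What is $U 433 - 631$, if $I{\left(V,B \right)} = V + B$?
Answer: $59060569$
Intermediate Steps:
$I{\left(V,B \right)} = B + V$
$U = 136400$ ($U = \left(-197 + \left(2 + 4 \left(-5\right) 4\right)\right) \left(-474 - 22\right) = \left(-197 + \left(2 - 80\right)\right) \left(-474 - 22\right) = \left(-197 + \left(2 - 80\right)\right) \left(-496\right) = \left(-197 - 78\right) \left(-496\right) = \left(-275\right) \left(-496\right) = 136400$)
$U 433 - 631 = 136400 \cdot 433 - 631 = 59061200 - 631 = 59060569$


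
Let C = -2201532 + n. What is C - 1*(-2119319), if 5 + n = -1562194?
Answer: -1644412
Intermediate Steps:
n = -1562199 (n = -5 - 1562194 = -1562199)
C = -3763731 (C = -2201532 - 1562199 = -3763731)
C - 1*(-2119319) = -3763731 - 1*(-2119319) = -3763731 + 2119319 = -1644412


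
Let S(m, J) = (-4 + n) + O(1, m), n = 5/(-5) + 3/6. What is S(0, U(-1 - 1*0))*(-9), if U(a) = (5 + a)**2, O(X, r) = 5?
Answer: -9/2 ≈ -4.5000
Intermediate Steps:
n = -1/2 (n = 5*(-1/5) + 3*(1/6) = -1 + 1/2 = -1/2 ≈ -0.50000)
S(m, J) = 1/2 (S(m, J) = (-4 - 1/2) + 5 = -9/2 + 5 = 1/2)
S(0, U(-1 - 1*0))*(-9) = (1/2)*(-9) = -9/2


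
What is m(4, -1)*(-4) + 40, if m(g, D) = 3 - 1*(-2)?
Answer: 20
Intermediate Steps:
m(g, D) = 5 (m(g, D) = 3 + 2 = 5)
m(4, -1)*(-4) + 40 = 5*(-4) + 40 = -20 + 40 = 20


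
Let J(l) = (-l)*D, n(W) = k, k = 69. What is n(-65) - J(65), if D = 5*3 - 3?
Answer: 849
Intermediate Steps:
D = 12 (D = 15 - 3 = 12)
n(W) = 69
J(l) = -12*l (J(l) = -l*12 = -12*l)
n(-65) - J(65) = 69 - (-12)*65 = 69 - 1*(-780) = 69 + 780 = 849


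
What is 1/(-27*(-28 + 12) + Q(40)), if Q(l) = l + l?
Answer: 1/512 ≈ 0.0019531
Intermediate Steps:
Q(l) = 2*l
1/(-27*(-28 + 12) + Q(40)) = 1/(-27*(-28 + 12) + 2*40) = 1/(-27*(-16) + 80) = 1/(432 + 80) = 1/512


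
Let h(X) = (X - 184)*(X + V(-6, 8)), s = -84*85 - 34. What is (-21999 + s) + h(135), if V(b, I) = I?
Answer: -36180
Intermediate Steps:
s = -7174 (s = -7140 - 34 = -7174)
h(X) = (-184 + X)*(8 + X) (h(X) = (X - 184)*(X + 8) = (-184 + X)*(8 + X))
(-21999 + s) + h(135) = (-21999 - 7174) + (-1472 + 135² - 176*135) = -29173 + (-1472 + 18225 - 23760) = -29173 - 7007 = -36180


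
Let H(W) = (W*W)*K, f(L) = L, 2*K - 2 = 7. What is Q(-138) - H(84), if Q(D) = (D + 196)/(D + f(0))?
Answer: -2190917/69 ≈ -31752.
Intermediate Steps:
K = 9/2 (K = 1 + (½)*7 = 1 + 7/2 = 9/2 ≈ 4.5000)
H(W) = 9*W²/2 (H(W) = (W*W)*(9/2) = W²*(9/2) = 9*W²/2)
Q(D) = (196 + D)/D (Q(D) = (D + 196)/(D + 0) = (196 + D)/D)
Q(-138) - H(84) = (196 - 138)/(-138) - 9*84²/2 = -1/138*58 - 9*7056/2 = -29/69 - 1*31752 = -29/69 - 31752 = -2190917/69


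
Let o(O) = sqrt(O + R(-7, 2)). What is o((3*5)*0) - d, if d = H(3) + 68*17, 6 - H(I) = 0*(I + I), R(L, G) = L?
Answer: -1162 + I*sqrt(7) ≈ -1162.0 + 2.6458*I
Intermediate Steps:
H(I) = 6 (H(I) = 6 - 0*(I + I) = 6 - 0*2*I = 6 - 1*0 = 6 + 0 = 6)
o(O) = sqrt(-7 + O) (o(O) = sqrt(O - 7) = sqrt(-7 + O))
d = 1162 (d = 6 + 68*17 = 6 + 1156 = 1162)
o((3*5)*0) - d = sqrt(-7 + (3*5)*0) - 1*1162 = sqrt(-7 + 15*0) - 1162 = sqrt(-7 + 0) - 1162 = sqrt(-7) - 1162 = I*sqrt(7) - 1162 = -1162 + I*sqrt(7)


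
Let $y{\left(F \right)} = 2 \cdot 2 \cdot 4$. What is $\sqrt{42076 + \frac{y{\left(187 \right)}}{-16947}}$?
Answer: $\frac{2 \sqrt{335673915787}}{5649} \approx 205.12$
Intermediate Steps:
$y{\left(F \right)} = 16$ ($y{\left(F \right)} = 4 \cdot 4 = 16$)
$\sqrt{42076 + \frac{y{\left(187 \right)}}{-16947}} = \sqrt{42076 + \frac{16}{-16947}} = \sqrt{42076 + 16 \left(- \frac{1}{16947}\right)} = \sqrt{42076 - \frac{16}{16947}} = \sqrt{\frac{713061956}{16947}} = \frac{2 \sqrt{335673915787}}{5649}$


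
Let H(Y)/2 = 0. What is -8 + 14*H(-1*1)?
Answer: -8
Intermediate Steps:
H(Y) = 0 (H(Y) = 2*0 = 0)
-8 + 14*H(-1*1) = -8 + 14*0 = -8 + 0 = -8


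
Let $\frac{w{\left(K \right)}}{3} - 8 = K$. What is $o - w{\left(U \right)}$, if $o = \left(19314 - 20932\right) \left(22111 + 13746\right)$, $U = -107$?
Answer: $-58016329$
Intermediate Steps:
$w{\left(K \right)} = 24 + 3 K$
$o = -58016626$ ($o = \left(-1618\right) 35857 = -58016626$)
$o - w{\left(U \right)} = -58016626 - \left(24 + 3 \left(-107\right)\right) = -58016626 - \left(24 - 321\right) = -58016626 - -297 = -58016626 + 297 = -58016329$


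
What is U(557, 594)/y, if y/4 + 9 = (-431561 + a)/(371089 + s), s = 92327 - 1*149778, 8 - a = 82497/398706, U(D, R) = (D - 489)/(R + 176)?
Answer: -4601383098/2162511707945 ≈ -0.0021278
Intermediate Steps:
U(D, R) = (-489 + D)/(176 + R)
a = 1035717/132902 (a = 8 - 82497/398706 = 8 - 1*27499/132902 = 8 - 27499/132902 = 1035717/132902 ≈ 7.7931)
s = -57451 (s = 92327 - 149778 = -57451)
y = -432502341589/10420779369 (y = -36 + 4*((-431561 + 1035717/132902)/(371089 - 57451)) = -36 + 4*(-57354284305/132902/313638) = -36 + 4*(-57354284305/132902*1/313638) = -36 + 4*(-57354284305/41683117476) = -36 - 57354284305/10420779369 = -432502341589/10420779369 ≈ -41.504)
U(557, 594)/y = ((-489 + 557)/(176 + 594))/(-432502341589/10420779369) = (68/770)*(-10420779369/432502341589) = ((1/770)*68)*(-10420779369/432502341589) = (34/385)*(-10420779369/432502341589) = -4601383098/2162511707945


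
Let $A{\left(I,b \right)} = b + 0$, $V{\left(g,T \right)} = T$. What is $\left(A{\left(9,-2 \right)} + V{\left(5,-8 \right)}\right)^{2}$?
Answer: $100$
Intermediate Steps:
$A{\left(I,b \right)} = b$
$\left(A{\left(9,-2 \right)} + V{\left(5,-8 \right)}\right)^{2} = \left(-2 - 8\right)^{2} = \left(-10\right)^{2} = 100$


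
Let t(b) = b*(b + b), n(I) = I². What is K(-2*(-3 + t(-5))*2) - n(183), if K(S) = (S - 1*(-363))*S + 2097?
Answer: -64292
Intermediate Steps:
t(b) = 2*b² (t(b) = b*(2*b) = 2*b²)
K(S) = 2097 + S*(363 + S) (K(S) = (S + 363)*S + 2097 = (363 + S)*S + 2097 = S*(363 + S) + 2097 = 2097 + S*(363 + S))
K(-2*(-3 + t(-5))*2) - n(183) = (2097 + (-2*(-3 + 2*(-5)²)*2)² + 363*(-2*(-3 + 2*(-5)²)*2)) - 1*183² = (2097 + (-2*(-3 + 2*25)*2)² + 363*(-2*(-3 + 2*25)*2)) - 1*33489 = (2097 + (-2*(-3 + 50)*2)² + 363*(-2*(-3 + 50)*2)) - 33489 = (2097 + (-94*2)² + 363*(-94*2)) - 33489 = (2097 + (-2*94)² + 363*(-2*94)) - 33489 = (2097 + (-188)² + 363*(-188)) - 33489 = (2097 + 35344 - 68244) - 33489 = -30803 - 33489 = -64292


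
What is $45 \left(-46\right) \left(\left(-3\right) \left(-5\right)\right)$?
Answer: $-31050$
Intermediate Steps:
$45 \left(-46\right) \left(\left(-3\right) \left(-5\right)\right) = \left(-2070\right) 15 = -31050$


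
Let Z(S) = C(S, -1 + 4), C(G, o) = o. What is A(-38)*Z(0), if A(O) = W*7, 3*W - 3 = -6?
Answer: -21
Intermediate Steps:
W = -1 (W = 1 + (⅓)*(-6) = 1 - 2 = -1)
Z(S) = 3 (Z(S) = -1 + 4 = 3)
A(O) = -7 (A(O) = -1*7 = -7)
A(-38)*Z(0) = -7*3 = -21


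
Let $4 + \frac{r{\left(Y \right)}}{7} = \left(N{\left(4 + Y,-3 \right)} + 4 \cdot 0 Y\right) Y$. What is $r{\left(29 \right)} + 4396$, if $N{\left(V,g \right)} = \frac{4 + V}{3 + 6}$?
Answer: $\frac{46823}{9} \approx 5202.6$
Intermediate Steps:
$N{\left(V,g \right)} = \frac{4}{9} + \frac{V}{9}$ ($N{\left(V,g \right)} = \frac{4 + V}{9} = \left(4 + V\right) \frac{1}{9} = \frac{4}{9} + \frac{V}{9}$)
$r{\left(Y \right)} = -28 + 7 Y \left(\frac{8}{9} + \frac{Y}{9}\right)$ ($r{\left(Y \right)} = -28 + 7 \left(\left(\frac{4}{9} + \frac{4 + Y}{9}\right) + 4 \cdot 0 Y\right) Y = -28 + 7 \left(\left(\frac{4}{9} + \left(\frac{4}{9} + \frac{Y}{9}\right)\right) + 0 Y\right) Y = -28 + 7 \left(\left(\frac{8}{9} + \frac{Y}{9}\right) + 0\right) Y = -28 + 7 \left(\frac{8}{9} + \frac{Y}{9}\right) Y = -28 + 7 Y \left(\frac{8}{9} + \frac{Y}{9}\right)$)
$r{\left(29 \right)} + 4396 = \left(-28 + \frac{7}{9} \cdot 29 \left(8 + 29\right)\right) + 4396 = \left(-28 + \frac{7}{9} \cdot 29 \cdot 37\right) + 4396 = \left(-28 + \frac{7511}{9}\right) + 4396 = \frac{7259}{9} + 4396 = \frac{46823}{9}$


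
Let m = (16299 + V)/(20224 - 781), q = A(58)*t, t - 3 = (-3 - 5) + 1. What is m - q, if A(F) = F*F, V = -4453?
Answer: 261636854/19443 ≈ 13457.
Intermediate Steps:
t = -4 (t = 3 + ((-3 - 5) + 1) = 3 + (-8 + 1) = 3 - 7 = -4)
A(F) = F**2
q = -13456 (q = 58**2*(-4) = 3364*(-4) = -13456)
m = 11846/19443 (m = (16299 - 4453)/(20224 - 781) = 11846/19443 ≈ 0.60927)
m - q = 11846/19443 - 1*(-13456) = 11846/19443 + 13456 = 261636854/19443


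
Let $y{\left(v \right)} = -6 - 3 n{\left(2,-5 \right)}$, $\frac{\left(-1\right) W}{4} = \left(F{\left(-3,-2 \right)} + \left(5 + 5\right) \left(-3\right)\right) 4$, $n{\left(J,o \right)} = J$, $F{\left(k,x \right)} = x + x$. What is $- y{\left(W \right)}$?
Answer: $12$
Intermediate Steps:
$F{\left(k,x \right)} = 2 x$
$W = 544$ ($W = - 4 \left(2 \left(-2\right) + \left(5 + 5\right) \left(-3\right)\right) 4 = - 4 \left(-4 + 10 \left(-3\right)\right) 4 = - 4 \left(-4 - 30\right) 4 = - 4 \left(\left(-34\right) 4\right) = \left(-4\right) \left(-136\right) = 544$)
$y{\left(v \right)} = -12$ ($y{\left(v \right)} = -6 - 6 = -12$)
$- y{\left(W \right)} = \left(-1\right) \left(-12\right) = 12$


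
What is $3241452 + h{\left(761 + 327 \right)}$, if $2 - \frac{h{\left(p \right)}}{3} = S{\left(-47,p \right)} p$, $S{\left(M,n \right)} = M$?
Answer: $3394866$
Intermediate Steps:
$h{\left(p \right)} = 6 + 141 p$ ($h{\left(p \right)} = 6 - 3 \left(- 47 p\right) = 6 + 141 p$)
$3241452 + h{\left(761 + 327 \right)} = 3241452 + \left(6 + 141 \left(761 + 327\right)\right) = 3241452 + \left(6 + 141 \cdot 1088\right) = 3241452 + \left(6 + 153408\right) = 3241452 + 153414 = 3394866$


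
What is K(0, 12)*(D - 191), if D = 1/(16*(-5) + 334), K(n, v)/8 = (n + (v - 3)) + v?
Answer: -4075092/127 ≈ -32087.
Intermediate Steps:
K(n, v) = -24 + 8*n + 16*v (K(n, v) = 8*((n + (v - 3)) + v) = 8*((n + (-3 + v)) + v) = 8*((-3 + n + v) + v) = 8*(-3 + n + 2*v) = -24 + 8*n + 16*v)
D = 1/254 (D = 1/(-80 + 334) = 1/254 ≈ 0.0039370)
K(0, 12)*(D - 191) = (-24 + 8*0 + 16*12)*(1/254 - 191) = (-24 + 0 + 192)*(-48513/254) = 168*(-48513/254) = -4075092/127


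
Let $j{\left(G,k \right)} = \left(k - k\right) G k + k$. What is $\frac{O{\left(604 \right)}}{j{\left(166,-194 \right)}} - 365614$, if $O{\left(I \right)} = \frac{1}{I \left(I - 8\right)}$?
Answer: $- \frac{25533346894145}{69836896} \approx -3.6561 \cdot 10^{5}$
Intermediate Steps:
$j{\left(G,k \right)} = k$ ($j{\left(G,k \right)} = 0 G k + k = 0 k + k = 0 + k = k$)
$O{\left(I \right)} = \frac{1}{I \left(-8 + I\right)}$
$\frac{O{\left(604 \right)}}{j{\left(166,-194 \right)}} - 365614 = \frac{\frac{1}{604} \frac{1}{-8 + 604}}{-194} - 365614 = \frac{1}{604 \cdot 596} \left(- \frac{1}{194}\right) - 365614 = \frac{1}{604} \cdot \frac{1}{596} \left(- \frac{1}{194}\right) - 365614 = \frac{1}{359984} \left(- \frac{1}{194}\right) - 365614 = - \frac{1}{69836896} - 365614 = - \frac{25533346894145}{69836896}$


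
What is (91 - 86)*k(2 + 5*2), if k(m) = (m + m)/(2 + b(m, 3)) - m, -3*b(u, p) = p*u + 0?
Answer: -72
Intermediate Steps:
b(u, p) = -p*u/3 (b(u, p) = -(p*u + 0)/3 = -p*u/3)
k(m) = -m + 2*m/(2 - m) (k(m) = (m + m)/(2 - ⅓*3*m) - m = (2*m)/(2 - m) - m = 2*m/(2 - m) - m = -m + 2*m/(2 - m))
(91 - 86)*k(2 + 5*2) = (91 - 86)*(-(2 + 5*2)²/(-2 + (2 + 5*2))) = 5*(-(2 + 10)²/(-2 + (2 + 10))) = 5*(-1*12²/(-2 + 12)) = 5*(-1*144/10) = 5*(-1*144*⅒) = 5*(-72/5) = -72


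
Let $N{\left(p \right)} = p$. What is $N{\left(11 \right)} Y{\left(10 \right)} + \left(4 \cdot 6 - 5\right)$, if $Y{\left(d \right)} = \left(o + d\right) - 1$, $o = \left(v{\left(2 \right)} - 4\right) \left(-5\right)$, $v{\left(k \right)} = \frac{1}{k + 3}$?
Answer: $327$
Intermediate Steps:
$v{\left(k \right)} = \frac{1}{3 + k}$
$o = 19$ ($o = \left(\frac{1}{3 + 2} - 4\right) \left(-5\right) = \left(\frac{1}{5} - 4\right) \left(-5\right) = \left(- \frac{19}{5}\right) \left(-5\right) = 19$)
$Y{\left(d \right)} = 18 + d$ ($Y{\left(d \right)} = \left(19 + d\right) - 1 = 18 + d$)
$N{\left(11 \right)} Y{\left(10 \right)} + \left(4 \cdot 6 - 5\right) = 11 \left(18 + 10\right) + \left(4 \cdot 6 - 5\right) = 11 \cdot 28 + \left(24 - 5\right) = 308 + 19 = 327$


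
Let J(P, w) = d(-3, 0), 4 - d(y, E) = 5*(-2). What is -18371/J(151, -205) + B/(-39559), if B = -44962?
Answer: -726108921/553826 ≈ -1311.1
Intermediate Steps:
d(y, E) = 14 (d(y, E) = 4 - 5*(-2) = 4 - 1*(-10) = 4 + 10 = 14)
J(P, w) = 14
-18371/J(151, -205) + B/(-39559) = -18371/14 - 44962/(-39559) = -18371*1/14 - 44962*(-1/39559) = -18371/14 + 44962/39559 = -726108921/553826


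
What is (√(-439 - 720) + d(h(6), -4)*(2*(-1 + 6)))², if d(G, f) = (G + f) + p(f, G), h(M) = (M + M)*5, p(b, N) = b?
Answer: (520 + I*√1159)² ≈ 2.6924e+5 + 35406.0*I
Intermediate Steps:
h(M) = 10*M (h(M) = (2*M)*5 = 10*M)
d(G, f) = G + 2*f (d(G, f) = (G + f) + f = G + 2*f)
(√(-439 - 720) + d(h(6), -4)*(2*(-1 + 6)))² = (√(-439 - 720) + (10*6 + 2*(-4))*(2*(-1 + 6)))² = (√(-1159) + (60 - 8)*(2*5))² = (I*√1159 + 52*10)² = (I*√1159 + 520)² = (520 + I*√1159)²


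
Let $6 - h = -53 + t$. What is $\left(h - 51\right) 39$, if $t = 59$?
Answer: $-1989$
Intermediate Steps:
$h = 0$ ($h = 6 - \left(-53 + 59\right) = 6 - 6 = 0$)
$\left(h - 51\right) 39 = \left(0 - 51\right) 39 = \left(-51\right) 39 = -1989$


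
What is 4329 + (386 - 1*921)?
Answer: 3794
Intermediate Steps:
4329 + (386 - 1*921) = 4329 + (386 - 921) = 4329 - 535 = 3794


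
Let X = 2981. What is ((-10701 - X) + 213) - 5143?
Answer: -18612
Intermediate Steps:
((-10701 - X) + 213) - 5143 = ((-10701 - 1*2981) + 213) - 5143 = ((-10701 - 2981) + 213) - 5143 = (-13682 + 213) - 5143 = -13469 - 5143 = -18612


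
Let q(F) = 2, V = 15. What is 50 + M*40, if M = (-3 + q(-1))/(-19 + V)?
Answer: 60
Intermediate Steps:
M = ¼ (M = (-3 + 2)/(-19 + 15) = -1/(-4) = -1*(-¼) = ¼ ≈ 0.25000)
50 + M*40 = 50 + (¼)*40 = 50 + 10 = 60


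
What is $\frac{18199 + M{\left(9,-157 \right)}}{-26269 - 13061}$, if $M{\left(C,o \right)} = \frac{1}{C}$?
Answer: $- \frac{81896}{176985} \approx -0.46273$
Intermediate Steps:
$\frac{18199 + M{\left(9,-157 \right)}}{-26269 - 13061} = \frac{18199 + \frac{1}{9}}{-26269 - 13061} = \frac{18199 + \frac{1}{9}}{-39330} = \frac{163792}{9} \left(- \frac{1}{39330}\right) = - \frac{81896}{176985}$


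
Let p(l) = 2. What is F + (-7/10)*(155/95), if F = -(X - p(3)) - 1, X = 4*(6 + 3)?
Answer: -6867/190 ≈ -36.142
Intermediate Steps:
X = 36 (X = 4*9 = 36)
F = -35 (F = -(36 - 1*2) - 1 = -(36 - 2) - 1 = -1*34 - 1 = -34 - 1 = -35)
F + (-7/10)*(155/95) = -35 + (-7/10)*(155/95) = -35 + (-7*⅒)*(155*(1/95)) = -35 - 7/10*31/19 = -35 - 217/190 = -6867/190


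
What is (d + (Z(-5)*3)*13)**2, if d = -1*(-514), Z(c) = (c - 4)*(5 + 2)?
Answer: 3775249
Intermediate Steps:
Z(c) = -28 + 7*c (Z(c) = (-4 + c)*7 = -28 + 7*c)
d = 514
(d + (Z(-5)*3)*13)**2 = (514 + ((-28 + 7*(-5))*3)*13)**2 = (514 + ((-28 - 35)*3)*13)**2 = (514 - 63*3*13)**2 = (514 - 189*13)**2 = (514 - 2457)**2 = (-1943)**2 = 3775249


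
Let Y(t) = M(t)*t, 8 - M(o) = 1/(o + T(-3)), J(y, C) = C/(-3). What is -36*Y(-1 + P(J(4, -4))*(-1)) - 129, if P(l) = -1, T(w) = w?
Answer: -129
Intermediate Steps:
J(y, C) = -C/3 (J(y, C) = C*(-⅓) = -C/3)
M(o) = 8 - 1/(-3 + o) (M(o) = 8 - 1/(o - 3) = 8 - 1/(-3 + o))
Y(t) = t*(-25 + 8*t)/(-3 + t) (Y(t) = ((-25 + 8*t)/(-3 + t))*t = t*(-25 + 8*t)/(-3 + t))
-36*Y(-1 + P(J(4, -4))*(-1)) - 129 = -36*(-1 - 1*(-1))*(-25 + 8*(-1 - 1*(-1)))/(-3 + (-1 - 1*(-1))) - 129 = -36*(-1 + 1)*(-25 + 8*(-1 + 1))/(-3 + (-1 + 1)) - 129 = -0*(-25 + 8*0)/(-3 + 0) - 129 = -0*(-25 + 0)/(-3) - 129 = -0*(-1)*(-25)/3 - 129 = -36*0 - 129 = 0 - 129 = -129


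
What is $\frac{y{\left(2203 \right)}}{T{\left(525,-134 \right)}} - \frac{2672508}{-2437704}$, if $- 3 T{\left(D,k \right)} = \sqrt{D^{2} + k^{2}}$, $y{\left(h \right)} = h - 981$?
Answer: $\frac{222709}{203142} - \frac{3666 \sqrt{293581}}{293581} \approx -5.6696$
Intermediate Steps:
$y{\left(h \right)} = -981 + h$ ($y{\left(h \right)} = h - 981 = -981 + h$)
$T{\left(D,k \right)} = - \frac{\sqrt{D^{2} + k^{2}}}{3}$
$\frac{y{\left(2203 \right)}}{T{\left(525,-134 \right)}} - \frac{2672508}{-2437704} = \frac{-981 + 2203}{\left(- \frac{1}{3}\right) \sqrt{525^{2} + \left(-134\right)^{2}}} - \frac{2672508}{-2437704} = \frac{1222}{\left(- \frac{1}{3}\right) \sqrt{275625 + 17956}} - - \frac{222709}{203142} = \frac{1222}{\left(- \frac{1}{3}\right) \sqrt{293581}} + \frac{222709}{203142} = 1222 \left(- \frac{3 \sqrt{293581}}{293581}\right) + \frac{222709}{203142} = - \frac{3666 \sqrt{293581}}{293581} + \frac{222709}{203142} = \frac{222709}{203142} - \frac{3666 \sqrt{293581}}{293581}$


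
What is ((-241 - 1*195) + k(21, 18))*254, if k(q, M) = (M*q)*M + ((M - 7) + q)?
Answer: 1625600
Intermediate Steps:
k(q, M) = -7 + M + q + q*M**2 (k(q, M) = q*M**2 + ((-7 + M) + q) = q*M**2 + (-7 + M + q) = -7 + M + q + q*M**2)
((-241 - 1*195) + k(21, 18))*254 = ((-241 - 1*195) + (-7 + 18 + 21 + 21*18**2))*254 = ((-241 - 195) + (-7 + 18 + 21 + 21*324))*254 = (-436 + (-7 + 18 + 21 + 6804))*254 = (-436 + 6836)*254 = 6400*254 = 1625600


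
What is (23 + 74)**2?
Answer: 9409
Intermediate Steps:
(23 + 74)**2 = 97**2 = 9409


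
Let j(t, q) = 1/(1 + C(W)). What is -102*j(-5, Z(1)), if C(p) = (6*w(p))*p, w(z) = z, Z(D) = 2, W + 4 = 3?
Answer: -102/7 ≈ -14.571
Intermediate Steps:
W = -1 (W = -4 + 3 = -1)
C(p) = 6*p² (C(p) = (6*p)*p = 6*p²)
j(t, q) = ⅐ (j(t, q) = 1/(1 + 6*(-1)²) = 1/(1 + 6*1) = 1/(1 + 6) = 1/7 = ⅐)
-102*j(-5, Z(1)) = -102*⅐ = -102/7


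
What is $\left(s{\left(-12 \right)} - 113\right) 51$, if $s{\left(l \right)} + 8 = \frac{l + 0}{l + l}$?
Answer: $- \frac{12291}{2} \approx -6145.5$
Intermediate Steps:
$s{\left(l \right)} = - \frac{15}{2}$ ($s{\left(l \right)} = -8 + \frac{l + 0}{l + l} = -8 + \frac{l}{2 l} = -8 + l \frac{1}{2 l} = -8 + \frac{1}{2} = - \frac{15}{2}$)
$\left(s{\left(-12 \right)} - 113\right) 51 = \left(- \frac{15}{2} - 113\right) 51 = \left(- \frac{241}{2}\right) 51 = - \frac{12291}{2}$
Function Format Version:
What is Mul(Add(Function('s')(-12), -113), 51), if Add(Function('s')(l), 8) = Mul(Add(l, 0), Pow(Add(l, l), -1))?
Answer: Rational(-12291, 2) ≈ -6145.5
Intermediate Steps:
Function('s')(l) = Rational(-15, 2) (Function('s')(l) = Add(-8, Mul(Add(l, 0), Pow(Add(l, l), -1))) = Add(-8, Mul(l, Pow(Mul(2, l), -1))) = Add(-8, Mul(l, Mul(Rational(1, 2), Pow(l, -1)))) = Add(-8, Rational(1, 2)) = Rational(-15, 2))
Mul(Add(Function('s')(-12), -113), 51) = Mul(Add(Rational(-15, 2), -113), 51) = Mul(Rational(-241, 2), 51) = Rational(-12291, 2)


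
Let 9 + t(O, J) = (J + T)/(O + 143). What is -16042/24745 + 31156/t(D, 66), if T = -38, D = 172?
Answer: -34699417742/9922745 ≈ -3497.0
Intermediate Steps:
t(O, J) = -9 + (-38 + J)/(143 + O) (t(O, J) = -9 + (J - 38)/(O + 143) = -9 + (-38 + J)/(143 + O))
-16042/24745 + 31156/t(D, 66) = -16042/24745 + 31156/(((-1325 + 66 - 9*172)/(143 + 172))) = -16042*1/24745 + 31156/(((-1325 + 66 - 1548)/315)) = -16042/24745 + 31156/(((1/315)*(-2807))) = -16042/24745 + 31156/(-401/45) = -16042/24745 + 31156*(-45/401) = -16042/24745 - 1402020/401 = -34699417742/9922745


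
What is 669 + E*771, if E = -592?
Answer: -455763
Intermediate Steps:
669 + E*771 = 669 - 592*771 = 669 - 456432 = -455763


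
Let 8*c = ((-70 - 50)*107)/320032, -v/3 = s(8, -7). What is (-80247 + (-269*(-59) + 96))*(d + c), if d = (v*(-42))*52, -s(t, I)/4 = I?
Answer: -471749224510545/40004 ≈ -1.1793e+10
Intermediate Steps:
s(t, I) = -4*I
v = -84 (v = -(-12)*(-7) = -3*28 = -84)
d = 183456 (d = -84*(-42)*52 = 3528*52 = 183456)
c = -1605/320032 (c = (((-70 - 50)*107)/320032)/8 = (-120*107*(1/320032))/8 = (-12840*1/320032)/8 = (⅛)*(-1605/40004) = -1605/320032 ≈ -0.0050151)
(-80247 + (-269*(-59) + 96))*(d + c) = (-80247 + (-269*(-59) + 96))*(183456 - 1605/320032) = (-80247 + (15871 + 96))*(58711788987/320032) = (-80247 + 15967)*(58711788987/320032) = -64280*58711788987/320032 = -471749224510545/40004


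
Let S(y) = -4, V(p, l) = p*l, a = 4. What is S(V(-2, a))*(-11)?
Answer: 44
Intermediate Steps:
V(p, l) = l*p
S(V(-2, a))*(-11) = -4*(-11) = 44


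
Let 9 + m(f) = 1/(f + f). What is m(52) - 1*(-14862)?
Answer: 1544713/104 ≈ 14853.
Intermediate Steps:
m(f) = -9 + 1/(2*f) (m(f) = -9 + 1/(f + f) = -9 + 1/(2*f))
m(52) - 1*(-14862) = (-9 + (1/2)/52) - 1*(-14862) = (-9 + (1/2)*(1/52)) + 14862 = (-9 + 1/104) + 14862 = -935/104 + 14862 = 1544713/104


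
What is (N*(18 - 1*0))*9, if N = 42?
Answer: 6804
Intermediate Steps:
(N*(18 - 1*0))*9 = (42*(18 - 1*0))*9 = (42*(18 + 0))*9 = (42*18)*9 = 756*9 = 6804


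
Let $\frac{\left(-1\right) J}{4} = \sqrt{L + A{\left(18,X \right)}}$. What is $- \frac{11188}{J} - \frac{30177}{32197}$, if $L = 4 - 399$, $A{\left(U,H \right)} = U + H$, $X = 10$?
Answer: $- \frac{30177}{32197} - \frac{2797 i \sqrt{367}}{367} \approx -0.93726 - 146.0 i$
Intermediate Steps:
$A{\left(U,H \right)} = H + U$
$L = -395$ ($L = 4 - 399 = -395$)
$J = - 4 i \sqrt{367}$ ($J = - 4 \sqrt{-395 + \left(10 + 18\right)} = - 4 \sqrt{-395 + 28} = - 4 \sqrt{-367} = - 4 i \sqrt{367} \approx - 76.629 i$)
$- \frac{11188}{J} - \frac{30177}{32197} = - \frac{11188}{\left(-4\right) i \sqrt{367}} - \frac{30177}{32197} = - 11188 \frac{i \sqrt{367}}{1468} - \frac{30177}{32197} = - \frac{2797 i \sqrt{367}}{367} - \frac{30177}{32197} = - \frac{30177}{32197} - \frac{2797 i \sqrt{367}}{367}$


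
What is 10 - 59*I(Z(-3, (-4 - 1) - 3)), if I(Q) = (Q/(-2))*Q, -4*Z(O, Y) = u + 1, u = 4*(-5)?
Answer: 21619/32 ≈ 675.59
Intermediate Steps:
u = -20
Z(O, Y) = 19/4 (Z(O, Y) = -(-20 + 1)/4 = -¼*(-19) = 19/4)
I(Q) = -Q²/2 (I(Q) = (Q*(-½))*Q = (-Q/2)*Q = -Q²/2)
10 - 59*I(Z(-3, (-4 - 1) - 3)) = 10 - (-59)*(19/4)²/2 = 10 - (-59)*361/(2*16) = 10 - 59*(-361/32) = 10 + 21299/32 = 21619/32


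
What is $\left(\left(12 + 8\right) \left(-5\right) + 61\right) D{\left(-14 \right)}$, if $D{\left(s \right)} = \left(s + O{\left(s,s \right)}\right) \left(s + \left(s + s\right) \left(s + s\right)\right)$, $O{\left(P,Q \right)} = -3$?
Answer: $510510$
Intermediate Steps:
$D{\left(s \right)} = \left(-3 + s\right) \left(s + 4 s^{2}\right)$ ($D{\left(s \right)} = \left(s - 3\right) \left(s + \left(s + s\right) \left(s + s\right)\right) = \left(-3 + s\right) \left(s + 2 s 2 s\right) = \left(-3 + s\right) \left(s + 4 s^{2}\right)$)
$\left(\left(12 + 8\right) \left(-5\right) + 61\right) D{\left(-14 \right)} = \left(\left(12 + 8\right) \left(-5\right) + 61\right) \left(- 14 \left(-3 - -154 + 4 \left(-14\right)^{2}\right)\right) = \left(20 \left(-5\right) + 61\right) \left(- 14 \left(-3 + 154 + 4 \cdot 196\right)\right) = \left(-100 + 61\right) \left(- 14 \left(-3 + 154 + 784\right)\right) = - 39 \left(\left(-14\right) 935\right) = \left(-39\right) \left(-13090\right) = 510510$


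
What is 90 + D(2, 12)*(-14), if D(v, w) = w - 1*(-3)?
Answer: -120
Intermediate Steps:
D(v, w) = 3 + w (D(v, w) = w + 3 = 3 + w)
90 + D(2, 12)*(-14) = 90 + (3 + 12)*(-14) = 90 + 15*(-14) = 90 - 210 = -120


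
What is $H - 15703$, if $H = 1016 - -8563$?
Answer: $-6124$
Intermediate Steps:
$H = 9579$ ($H = 1016 + 8563 = 9579$)
$H - 15703 = 9579 - 15703 = -6124$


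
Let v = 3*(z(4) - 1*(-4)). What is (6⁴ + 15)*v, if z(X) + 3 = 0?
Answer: 3933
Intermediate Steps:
z(X) = -3 (z(X) = -3 + 0 = -3)
v = 3 (v = 3*(-3 - 1*(-4)) = 3*(-3 + 4) = 3*1 = 3)
(6⁴ + 15)*v = (6⁴ + 15)*3 = (1296 + 15)*3 = 1311*3 = 3933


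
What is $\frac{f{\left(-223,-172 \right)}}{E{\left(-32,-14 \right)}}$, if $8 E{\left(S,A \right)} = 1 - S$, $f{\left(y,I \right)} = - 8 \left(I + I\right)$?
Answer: $\frac{22016}{33} \approx 667.15$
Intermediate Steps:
$f{\left(y,I \right)} = - 16 I$ ($f{\left(y,I \right)} = - 8 \cdot 2 I = - 16 I$)
$E{\left(S,A \right)} = \frac{1}{8} - \frac{S}{8}$ ($E{\left(S,A \right)} = \frac{1 - S}{8} = \frac{1}{8} - \frac{S}{8}$)
$\frac{f{\left(-223,-172 \right)}}{E{\left(-32,-14 \right)}} = \frac{\left(-16\right) \left(-172\right)}{\frac{1}{8} - -4} = \frac{2752}{\frac{1}{8} + 4} = \frac{2752}{\frac{33}{8}} = 2752 \cdot \frac{8}{33} = \frac{22016}{33}$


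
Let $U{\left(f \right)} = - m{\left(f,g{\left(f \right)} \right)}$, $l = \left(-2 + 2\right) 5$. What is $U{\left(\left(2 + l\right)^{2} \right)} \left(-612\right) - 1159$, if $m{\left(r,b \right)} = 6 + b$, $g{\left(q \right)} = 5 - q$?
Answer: $3125$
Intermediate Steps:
$l = 0$ ($l = 0 \cdot 5 = 0$)
$U{\left(f \right)} = -11 + f$ ($U{\left(f \right)} = - (6 - \left(-5 + f\right)) = - (11 - f) = -11 + f$)
$U{\left(\left(2 + l\right)^{2} \right)} \left(-612\right) - 1159 = \left(-11 + \left(2 + 0\right)^{2}\right) \left(-612\right) - 1159 = \left(-11 + 2^{2}\right) \left(-612\right) - 1159 = \left(-11 + 4\right) \left(-612\right) - 1159 = \left(-7\right) \left(-612\right) - 1159 = 4284 - 1159 = 3125$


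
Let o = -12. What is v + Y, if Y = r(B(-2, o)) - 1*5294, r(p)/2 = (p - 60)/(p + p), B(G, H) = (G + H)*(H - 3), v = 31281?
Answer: 181914/7 ≈ 25988.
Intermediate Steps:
B(G, H) = (-3 + H)*(G + H) (B(G, H) = (G + H)*(-3 + H) = (-3 + H)*(G + H))
r(p) = (-60 + p)/p (r(p) = 2*((p - 60)/(p + p)) = 2*((-60 + p)/((2*p))) = 2*((-60 + p)*(1/(2*p))) = 2*((-60 + p)/(2*p)) = (-60 + p)/p)
Y = -37053/7 (Y = (-60 + ((-12)² - 3*(-2) - 3*(-12) - 2*(-12)))/((-12)² - 3*(-2) - 3*(-12) - 2*(-12)) - 1*5294 = (-60 + (144 + 6 + 36 + 24))/(144 + 6 + 36 + 24) - 5294 = (-60 + 210)/210 - 5294 = (1/210)*150 - 5294 = 5/7 - 5294 = -37053/7 ≈ -5293.3)
v + Y = 31281 - 37053/7 = 181914/7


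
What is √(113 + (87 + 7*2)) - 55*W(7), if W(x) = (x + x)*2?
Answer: -1540 + √214 ≈ -1525.4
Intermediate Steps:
W(x) = 4*x (W(x) = (2*x)*2 = 4*x)
√(113 + (87 + 7*2)) - 55*W(7) = √(113 + (87 + 7*2)) - 220*7 = √(113 + (87 + 14)) - 55*28 = √(113 + 101) - 1540 = √214 - 1540 = -1540 + √214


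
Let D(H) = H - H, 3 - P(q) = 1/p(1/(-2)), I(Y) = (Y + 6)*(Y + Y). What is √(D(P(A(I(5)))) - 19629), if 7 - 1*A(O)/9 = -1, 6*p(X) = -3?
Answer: 3*I*√2181 ≈ 140.1*I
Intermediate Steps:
I(Y) = 2*Y*(6 + Y) (I(Y) = (6 + Y)*(2*Y) = 2*Y*(6 + Y))
p(X) = -½ (p(X) = (⅙)*(-3) = -½)
A(O) = 72 (A(O) = 63 - 9*(-1) = 63 + 9 = 72)
P(q) = 5 (P(q) = 3 - 1/(-½) = 3 - 1*(-2) = 3 + 2 = 5)
D(H) = 0
√(D(P(A(I(5)))) - 19629) = √(0 - 19629) = √(-19629) = 3*I*√2181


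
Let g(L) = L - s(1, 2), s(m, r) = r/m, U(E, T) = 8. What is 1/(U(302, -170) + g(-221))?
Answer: -1/215 ≈ -0.0046512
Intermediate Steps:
g(L) = -2 + L (g(L) = L - 2/1 = L - 2 = -2 + L)
1/(U(302, -170) + g(-221)) = 1/(8 + (-2 - 221)) = 1/(8 - 223) = 1/(-215) = -1/215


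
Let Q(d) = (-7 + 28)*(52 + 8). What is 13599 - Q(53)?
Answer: 12339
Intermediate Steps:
Q(d) = 1260 (Q(d) = 21*60 = 1260)
13599 - Q(53) = 13599 - 1*1260 = 13599 - 1260 = 12339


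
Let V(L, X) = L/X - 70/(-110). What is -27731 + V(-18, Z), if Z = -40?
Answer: -6100581/220 ≈ -27730.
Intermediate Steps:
V(L, X) = 7/11 + L/X (V(L, X) = L/X - 70*(-1/110) = L/X + 7/11 = 7/11 + L/X)
-27731 + V(-18, Z) = -27731 + (7/11 - 18/(-40)) = -27731 + (7/11 - 18*(-1/40)) = -27731 + (7/11 + 9/20) = -27731 + 239/220 = -6100581/220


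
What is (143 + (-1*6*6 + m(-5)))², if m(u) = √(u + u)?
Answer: (107 + I*√10)² ≈ 11439.0 + 676.73*I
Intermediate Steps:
m(u) = √2*√u (m(u) = √(2*u) = √2*√u)
(143 + (-1*6*6 + m(-5)))² = (143 + (-1*6*6 + √2*√(-5)))² = (143 + (-6*6 + √2*(I*√5)))² = (143 + (-36 + I*√10))² = (107 + I*√10)²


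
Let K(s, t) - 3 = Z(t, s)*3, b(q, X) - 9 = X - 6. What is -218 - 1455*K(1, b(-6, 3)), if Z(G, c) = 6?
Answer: -30773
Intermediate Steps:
b(q, X) = 3 + X (b(q, X) = 9 + (X - 6) = 9 + (-6 + X) = 3 + X)
K(s, t) = 21 (K(s, t) = 3 + 6*3 = 3 + 18 = 21)
-218 - 1455*K(1, b(-6, 3)) = -218 - 1455*21 = -218 - 30555 = -30773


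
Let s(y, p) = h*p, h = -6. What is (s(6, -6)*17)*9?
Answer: 5508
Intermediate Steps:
s(y, p) = -6*p
(s(6, -6)*17)*9 = (-6*(-6)*17)*9 = (36*17)*9 = 612*9 = 5508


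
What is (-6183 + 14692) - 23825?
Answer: -15316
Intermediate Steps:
(-6183 + 14692) - 23825 = 8509 - 23825 = -15316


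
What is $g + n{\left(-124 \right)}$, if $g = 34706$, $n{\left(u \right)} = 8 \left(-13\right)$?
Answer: $34602$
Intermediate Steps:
$n{\left(u \right)} = -104$
$g + n{\left(-124 \right)} = 34706 - 104 = 34602$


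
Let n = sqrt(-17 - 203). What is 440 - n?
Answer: 440 - 2*I*sqrt(55) ≈ 440.0 - 14.832*I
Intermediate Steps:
n = 2*I*sqrt(55) (n = sqrt(-220) = 2*I*sqrt(55) ≈ 14.832*I)
440 - n = 440 - 2*I*sqrt(55)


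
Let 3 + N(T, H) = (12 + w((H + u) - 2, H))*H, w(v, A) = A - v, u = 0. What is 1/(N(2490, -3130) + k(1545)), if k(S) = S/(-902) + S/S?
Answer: -902/39528989 ≈ -2.2819e-5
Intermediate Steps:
k(S) = 1 - S/902 (k(S) = S*(-1/902) + 1 = -S/902 + 1 = 1 - S/902)
N(T, H) = -3 + 14*H (N(T, H) = -3 + (12 + (H - ((H + 0) - 2)))*H = -3 + (12 + (H - (H - 2)))*H = -3 + (12 + (H - (-2 + H)))*H = -3 + (12 + (H + (2 - H)))*H = -3 + (12 + 2)*H = -3 + 14*H)
1/(N(2490, -3130) + k(1545)) = 1/((-3 + 14*(-3130)) + (1 - 1/902*1545)) = 1/((-3 - 43820) + (1 - 1545/902)) = 1/(-43823 - 643/902) = 1/(-39528989/902) = -902/39528989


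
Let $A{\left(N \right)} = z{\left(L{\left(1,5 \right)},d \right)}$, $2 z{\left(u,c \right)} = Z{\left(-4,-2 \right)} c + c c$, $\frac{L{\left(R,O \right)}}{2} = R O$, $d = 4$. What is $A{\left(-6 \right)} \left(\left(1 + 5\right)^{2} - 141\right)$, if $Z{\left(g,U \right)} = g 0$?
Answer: $-840$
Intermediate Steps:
$Z{\left(g,U \right)} = 0$
$L{\left(R,O \right)} = 2 O R$ ($L{\left(R,O \right)} = 2 R O = 2 O R$)
$z{\left(u,c \right)} = \frac{c^{2}}{2}$ ($z{\left(u,c \right)} = \frac{0 c + c c}{2} = \frac{0 + c^{2}}{2} = \frac{c^{2}}{2}$)
$A{\left(N \right)} = 8$ ($A{\left(N \right)} = \frac{4^{2}}{2} = \frac{1}{2} \cdot 16 = 8$)
$A{\left(-6 \right)} \left(\left(1 + 5\right)^{2} - 141\right) = 8 \left(\left(1 + 5\right)^{2} - 141\right) = 8 \left(6^{2} - 141\right) = 8 \left(36 - 141\right) = 8 \left(-105\right) = -840$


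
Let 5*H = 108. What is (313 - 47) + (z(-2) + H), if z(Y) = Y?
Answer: 1428/5 ≈ 285.60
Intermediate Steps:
H = 108/5 (H = (⅕)*108 = 108/5 ≈ 21.600)
(313 - 47) + (z(-2) + H) = (313 - 47) + (-2 + 108/5) = 266 + 98/5 = 1428/5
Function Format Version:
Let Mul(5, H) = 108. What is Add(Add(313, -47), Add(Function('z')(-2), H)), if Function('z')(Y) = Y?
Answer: Rational(1428, 5) ≈ 285.60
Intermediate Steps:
H = Rational(108, 5) (H = Mul(Rational(1, 5), 108) = Rational(108, 5) ≈ 21.600)
Add(Add(313, -47), Add(Function('z')(-2), H)) = Add(Add(313, -47), Add(-2, Rational(108, 5))) = Add(266, Rational(98, 5)) = Rational(1428, 5)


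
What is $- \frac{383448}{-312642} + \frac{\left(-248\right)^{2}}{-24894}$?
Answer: $- \frac{268977196}{216191943} \approx -1.2442$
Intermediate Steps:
$- \frac{383448}{-312642} + \frac{\left(-248\right)^{2}}{-24894} = \left(-383448\right) \left(- \frac{1}{312642}\right) + 61504 \left(- \frac{1}{24894}\right) = \frac{63908}{52107} - \frac{30752}{12447} = - \frac{268977196}{216191943}$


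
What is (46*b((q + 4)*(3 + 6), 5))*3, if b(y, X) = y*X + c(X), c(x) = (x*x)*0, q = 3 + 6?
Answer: 80730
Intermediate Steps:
q = 9
c(x) = 0 (c(x) = x**2*0 = 0)
b(y, X) = X*y (b(y, X) = y*X + 0 = X*y + 0 = X*y)
(46*b((q + 4)*(3 + 6), 5))*3 = (46*(5*((9 + 4)*(3 + 6))))*3 = (46*(5*(13*9)))*3 = (46*(5*117))*3 = (46*585)*3 = 26910*3 = 80730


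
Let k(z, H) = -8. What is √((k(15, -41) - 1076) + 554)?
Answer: I*√530 ≈ 23.022*I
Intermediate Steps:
√((k(15, -41) - 1076) + 554) = √((-8 - 1076) + 554) = √(-1084 + 554) = √(-530) = I*√530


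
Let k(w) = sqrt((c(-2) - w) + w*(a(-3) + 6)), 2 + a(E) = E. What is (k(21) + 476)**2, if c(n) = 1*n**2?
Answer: 228484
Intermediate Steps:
c(n) = n**2
a(E) = -2 + E
k(w) = 2 (k(w) = sqrt(((-2)**2 - w) + w*((-2 - 3) + 6)) = sqrt((4 - w) + w*(-5 + 6)) = sqrt((4 - w) + w*1) = sqrt((4 - w) + w) = sqrt(4) = 2)
(k(21) + 476)**2 = (2 + 476)**2 = 478**2 = 228484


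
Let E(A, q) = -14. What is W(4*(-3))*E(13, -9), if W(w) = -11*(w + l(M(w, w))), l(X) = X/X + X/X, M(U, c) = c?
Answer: -1540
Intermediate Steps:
l(X) = 2 (l(X) = 1 + 1 = 2)
W(w) = -22 - 11*w (W(w) = -11*(w + 2) = -11*(2 + w) = -22 - 11*w)
W(4*(-3))*E(13, -9) = (-22 - 44*(-3))*(-14) = (-22 - 11*(-12))*(-14) = (-22 + 132)*(-14) = 110*(-14) = -1540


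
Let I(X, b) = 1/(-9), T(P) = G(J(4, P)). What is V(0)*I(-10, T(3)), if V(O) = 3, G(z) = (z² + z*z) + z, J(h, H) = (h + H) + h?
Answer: -⅓ ≈ -0.33333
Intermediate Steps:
J(h, H) = H + 2*h (J(h, H) = (H + h) + h = H + 2*h)
G(z) = z + 2*z² (G(z) = (z² + z²) + z = 2*z² + z = z + 2*z²)
T(P) = (8 + P)*(17 + 2*P) (T(P) = (P + 2*4)*(1 + 2*(P + 2*4)) = (P + 8)*(1 + 2*(P + 8)) = (8 + P)*(1 + 2*(8 + P)) = (8 + P)*(1 + (16 + 2*P)) = (8 + P)*(17 + 2*P))
I(X, b) = -⅑
V(0)*I(-10, T(3)) = 3*(-⅑) = -⅓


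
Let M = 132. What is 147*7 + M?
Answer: 1161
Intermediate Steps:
147*7 + M = 147*7 + 132 = 1029 + 132 = 1161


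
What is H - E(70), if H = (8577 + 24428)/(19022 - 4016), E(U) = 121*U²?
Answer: -217000595/366 ≈ -5.9290e+5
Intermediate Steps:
H = 805/366 (H = 33005/15006 = 33005*(1/15006) = 805/366 ≈ 2.1995)
H - E(70) = 805/366 - 121*70² = 805/366 - 121*4900 = 805/366 - 1*592900 = 805/366 - 592900 = -217000595/366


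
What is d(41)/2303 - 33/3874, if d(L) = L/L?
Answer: -72125/8921822 ≈ -0.0080841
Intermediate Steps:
d(L) = 1
d(41)/2303 - 33/3874 = 1/2303 - 33/3874 = -72125/8921822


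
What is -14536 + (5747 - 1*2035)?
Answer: -10824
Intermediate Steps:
-14536 + (5747 - 1*2035) = -14536 + (5747 - 2035) = -14536 + 3712 = -10824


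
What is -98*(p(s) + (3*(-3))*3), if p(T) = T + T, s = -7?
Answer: 4018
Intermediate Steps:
p(T) = 2*T
-98*(p(s) + (3*(-3))*3) = -98*(2*(-7) + (3*(-3))*3) = -98*(-14 - 9*3) = -98*(-14 - 27) = -98*(-41) = 4018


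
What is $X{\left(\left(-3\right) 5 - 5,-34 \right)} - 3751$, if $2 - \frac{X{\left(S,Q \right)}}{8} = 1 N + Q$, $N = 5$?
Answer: $-3503$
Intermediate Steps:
$X{\left(S,Q \right)} = -24 - 8 Q$ ($X{\left(S,Q \right)} = 16 - 8 \left(1 \cdot 5 + Q\right) = 16 - 8 \left(5 + Q\right) = 16 - \left(40 + 8 Q\right) = -24 - 8 Q$)
$X{\left(\left(-3\right) 5 - 5,-34 \right)} - 3751 = \left(-24 - -272\right) - 3751 = \left(-24 + 272\right) - 3751 = 248 - 3751 = -3503$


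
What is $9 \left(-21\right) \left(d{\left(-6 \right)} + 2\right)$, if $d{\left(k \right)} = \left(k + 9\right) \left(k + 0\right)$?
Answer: $3024$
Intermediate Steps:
$d{\left(k \right)} = k \left(9 + k\right)$ ($d{\left(k \right)} = \left(9 + k\right) k = k \left(9 + k\right)$)
$9 \left(-21\right) \left(d{\left(-6 \right)} + 2\right) = 9 \left(-21\right) \left(- 6 \left(9 - 6\right) + 2\right) = - 189 \left(\left(-6\right) 3 + 2\right) = - 189 \left(-18 + 2\right) = \left(-189\right) \left(-16\right) = 3024$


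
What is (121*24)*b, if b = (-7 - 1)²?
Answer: 185856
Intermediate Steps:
b = 64 (b = (-8)² = 64)
(121*24)*b = (121*24)*64 = 2904*64 = 185856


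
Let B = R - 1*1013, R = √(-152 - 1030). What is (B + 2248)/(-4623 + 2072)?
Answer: -1235/2551 - I*√1182/2551 ≈ -0.48412 - 0.013477*I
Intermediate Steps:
R = I*√1182 (R = √(-1182) = I*√1182 ≈ 34.38*I)
B = -1013 + I*√1182 (B = I*√1182 - 1*1013 = I*√1182 - 1013 = -1013 + I*√1182 ≈ -1013.0 + 34.38*I)
(B + 2248)/(-4623 + 2072) = ((-1013 + I*√1182) + 2248)/(-4623 + 2072) = (1235 + I*√1182)/(-2551) = (1235 + I*√1182)*(-1/2551) = -1235/2551 - I*√1182/2551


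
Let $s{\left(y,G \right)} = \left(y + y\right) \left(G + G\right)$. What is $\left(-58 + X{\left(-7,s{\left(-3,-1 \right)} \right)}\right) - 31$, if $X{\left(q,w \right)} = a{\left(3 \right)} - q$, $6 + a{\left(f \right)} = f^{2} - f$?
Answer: $-82$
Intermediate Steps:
$s{\left(y,G \right)} = 4 G y$ ($s{\left(y,G \right)} = 2 y 2 G = 4 G y$)
$a{\left(f \right)} = -6 + f^{2} - f$ ($a{\left(f \right)} = -6 + \left(f^{2} - f\right) = -6 + f^{2} - f$)
$X{\left(q,w \right)} = - q$ ($X{\left(q,w \right)} = \left(-6 + 3^{2} - 3\right) - q = \left(-6 + 9 - 3\right) - q = 0 - q = - q$)
$\left(-58 + X{\left(-7,s{\left(-3,-1 \right)} \right)}\right) - 31 = \left(-58 - -7\right) - 31 = \left(-58 + 7\right) - 31 = -51 - 31 = -82$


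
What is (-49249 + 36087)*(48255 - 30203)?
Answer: -237600424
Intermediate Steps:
(-49249 + 36087)*(48255 - 30203) = -13162*18052 = -237600424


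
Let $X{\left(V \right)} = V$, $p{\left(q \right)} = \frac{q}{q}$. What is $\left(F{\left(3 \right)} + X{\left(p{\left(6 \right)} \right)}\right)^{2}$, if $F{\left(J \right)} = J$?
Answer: $16$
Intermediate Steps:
$p{\left(q \right)} = 1$
$\left(F{\left(3 \right)} + X{\left(p{\left(6 \right)} \right)}\right)^{2} = \left(3 + 1\right)^{2} = 4^{2} = 16$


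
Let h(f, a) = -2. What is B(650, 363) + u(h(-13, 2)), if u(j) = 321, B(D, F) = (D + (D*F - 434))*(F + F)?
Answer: 171456837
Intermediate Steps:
B(D, F) = 2*F*(-434 + D + D*F) (B(D, F) = (D + (-434 + D*F))*(2*F) = (-434 + D + D*F)*(2*F) = 2*F*(-434 + D + D*F))
B(650, 363) + u(h(-13, 2)) = 2*363*(-434 + 650 + 650*363) + 321 = 2*363*(-434 + 650 + 235950) + 321 = 2*363*236166 + 321 = 171456516 + 321 = 171456837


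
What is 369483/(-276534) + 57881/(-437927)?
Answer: -59270882065/40367235006 ≈ -1.4683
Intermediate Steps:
369483/(-276534) + 57881/(-437927) = 369483*(-1/276534) + 57881*(-1/437927) = -123161/92178 - 57881/437927 = -59270882065/40367235006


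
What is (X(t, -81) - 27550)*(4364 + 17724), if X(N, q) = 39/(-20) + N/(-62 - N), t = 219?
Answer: -855061483958/1405 ≈ -6.0858e+8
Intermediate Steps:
X(N, q) = -39/20 + N/(-62 - N) (X(N, q) = 39*(-1/20) + N/(-62 - N) = -39/20 + N/(-62 - N))
(X(t, -81) - 27550)*(4364 + 17724) = ((-2418 - 59*219)/(20*(62 + 219)) - 27550)*(4364 + 17724) = ((1/20)*(-2418 - 12921)/281 - 27550)*22088 = ((1/20)*(1/281)*(-15339) - 27550)*22088 = (-15339/5620 - 27550)*22088 = -154846339/5620*22088 = -855061483958/1405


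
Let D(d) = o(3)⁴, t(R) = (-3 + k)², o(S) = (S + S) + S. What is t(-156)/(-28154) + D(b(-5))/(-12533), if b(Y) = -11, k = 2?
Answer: -184730927/352854082 ≈ -0.52353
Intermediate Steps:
o(S) = 3*S (o(S) = 2*S + S = 3*S)
t(R) = 1 (t(R) = (-3 + 2)² = (-1)² = 1)
D(d) = 6561 (D(d) = (3*3)⁴ = 9⁴ = 6561)
t(-156)/(-28154) + D(b(-5))/(-12533) = 1/(-28154) + 6561/(-12533) = 1*(-1/28154) + 6561*(-1/12533) = -1/28154 - 6561/12533 = -184730927/352854082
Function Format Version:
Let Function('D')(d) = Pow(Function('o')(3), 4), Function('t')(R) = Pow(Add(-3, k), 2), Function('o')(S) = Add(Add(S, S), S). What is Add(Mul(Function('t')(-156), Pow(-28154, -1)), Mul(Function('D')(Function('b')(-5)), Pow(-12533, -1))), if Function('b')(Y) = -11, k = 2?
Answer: Rational(-184730927, 352854082) ≈ -0.52353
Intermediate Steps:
Function('o')(S) = Mul(3, S) (Function('o')(S) = Add(Mul(2, S), S) = Mul(3, S))
Function('t')(R) = 1 (Function('t')(R) = Pow(Add(-3, 2), 2) = Pow(-1, 2) = 1)
Function('D')(d) = 6561 (Function('D')(d) = Pow(Mul(3, 3), 4) = Pow(9, 4) = 6561)
Add(Mul(Function('t')(-156), Pow(-28154, -1)), Mul(Function('D')(Function('b')(-5)), Pow(-12533, -1))) = Add(Mul(1, Pow(-28154, -1)), Mul(6561, Pow(-12533, -1))) = Add(Mul(1, Rational(-1, 28154)), Mul(6561, Rational(-1, 12533))) = Add(Rational(-1, 28154), Rational(-6561, 12533)) = Rational(-184730927, 352854082)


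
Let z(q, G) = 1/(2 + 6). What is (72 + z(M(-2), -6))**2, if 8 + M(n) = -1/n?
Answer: 332929/64 ≈ 5202.0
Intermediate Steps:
M(n) = -8 - 1/n
z(q, G) = 1/8
(72 + z(M(-2), -6))**2 = (72 + 1/8)**2 = (577/8)**2 = 332929/64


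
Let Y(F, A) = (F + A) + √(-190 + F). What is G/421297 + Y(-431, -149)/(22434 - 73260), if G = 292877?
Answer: 7565059331/10706420661 - I*√69/16942 ≈ 0.70659 - 0.0004903*I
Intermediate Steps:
Y(F, A) = A + F + √(-190 + F) (Y(F, A) = (A + F) + √(-190 + F) = A + F + √(-190 + F))
G/421297 + Y(-431, -149)/(22434 - 73260) = 292877/421297 + (-149 - 431 + √(-190 - 431))/(22434 - 73260) = 292877*(1/421297) + (-149 - 431 + √(-621))/(-50826) = 292877/421297 + (-149 - 431 + 3*I*√69)*(-1/50826) = 292877/421297 + (-580 + 3*I*√69)*(-1/50826) = 292877/421297 + (290/25413 - I*√69/16942) = 7565059331/10706420661 - I*√69/16942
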